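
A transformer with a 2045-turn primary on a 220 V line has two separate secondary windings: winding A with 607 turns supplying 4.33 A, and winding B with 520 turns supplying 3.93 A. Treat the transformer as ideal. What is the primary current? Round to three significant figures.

V_A = 220 × 607/2045 = 65.301 V; V_B = 220 × 520/2045 = 55.941 V.
P_out = V_A I_A + V_B I_B = 65.301×4.33 + 55.941×3.93 = 282.75 + 219.85 = 502.60 W.
Ideal ⇒ P_in = P_out, so I_p = P_out/V_p = 502.60/220 = 2.28 A.

I_p ≈ 2.28 A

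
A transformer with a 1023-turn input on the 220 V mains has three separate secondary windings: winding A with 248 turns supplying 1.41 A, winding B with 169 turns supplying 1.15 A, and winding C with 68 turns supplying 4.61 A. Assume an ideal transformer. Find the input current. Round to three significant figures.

I_in ≈ 0.838 A

V_A = 220 × 248/1023 = 53.333 V; V_B = 220 × 169/1023 = 36.344 V; V_C = 220 × 68/1023 = 14.624 V.
P_out = V_A I_A + V_B I_B + V_C I_C = 53.333×1.41 + 36.344×1.15 + 14.624×4.61 = 75.200 + 41.796 + 67.415 = 184.41 W.
Ideal ⇒ P_in = P_out, so I_in = P_out/V_in = 184.41/220 = 0.838 A.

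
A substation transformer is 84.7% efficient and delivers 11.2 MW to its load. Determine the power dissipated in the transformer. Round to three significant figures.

P_in = P_out/η = 1.12×10^7/0.847 = 1.32231×10^7 W.
P_loss = P_in − P_out = 1.32231×10^7 − 1.12×10^7 = 2.02×10^6 W.

P_loss ≈ 2.02×10^6 W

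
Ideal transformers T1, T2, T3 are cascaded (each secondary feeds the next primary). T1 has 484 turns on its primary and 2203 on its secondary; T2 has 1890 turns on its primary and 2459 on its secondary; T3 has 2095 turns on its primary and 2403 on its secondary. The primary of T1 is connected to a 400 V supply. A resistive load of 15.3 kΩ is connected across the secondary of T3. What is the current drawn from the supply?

After T1: V = 400.00 × 2203/484 = 1820.7 V.
After T2: V = 1820.7 × 2459/1890 = 2368.8 V.
After T3: V = 2368.8 × 2403/2095 = 2717.0 V.
I_load = 2717.0/15300 = 0.17758 A, so P_out = 2717.0 × 0.17758 = 482.50 W.
All ideal ⇒ P_in = P_out, so I_supply = 482.50/400 = 1.21 A.

I_supply ≈ 1.21 A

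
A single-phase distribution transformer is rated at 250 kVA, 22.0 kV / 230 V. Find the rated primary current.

I_p = S/V_p = 250000/22000 = 11.4 A.

I_p ≈ 11.4 A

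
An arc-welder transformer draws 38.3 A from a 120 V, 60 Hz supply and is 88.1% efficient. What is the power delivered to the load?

P_in = V_p I_p = 120 × 38.3 = 4596.0 W.
P_out = η P_in = 0.881 × 4596.0 = 4050 W.

P_out ≈ 4050 W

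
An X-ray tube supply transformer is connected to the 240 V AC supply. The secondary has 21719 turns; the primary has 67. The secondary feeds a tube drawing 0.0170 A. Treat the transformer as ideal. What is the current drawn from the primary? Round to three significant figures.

I_p ≈ 5.51 A

For an ideal transformer I_p N_p = I_s N_s, so I_p = 0.0170 × 21719/67 = 5.51 A.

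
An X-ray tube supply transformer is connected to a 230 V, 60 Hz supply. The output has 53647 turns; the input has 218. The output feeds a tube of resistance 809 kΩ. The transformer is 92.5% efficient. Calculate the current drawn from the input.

V_out = 230 × 53647/218 = 56600 V.
I_out = V_out/R = 56600/809000 = 0.069963 A.
P_out = V_out I_out = 56600 × 0.069963 = 3959.9 W.
P_in = P_out/η = 3959.9/0.925 = 4281.0 W.
I_in = P_in/V_in = 4281.0/230 = 18.6 A.

I_in ≈ 18.6 A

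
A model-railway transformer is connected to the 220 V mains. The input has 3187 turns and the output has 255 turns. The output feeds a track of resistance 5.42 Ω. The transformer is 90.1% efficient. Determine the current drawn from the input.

I_in ≈ 0.288 A

V_out = 220 × 255/3187 = 17.603 V.
I_out = V_out/R = 17.603/5.42 = 3.2477 A.
P_out = V_out I_out = 17.603 × 3.2477 = 57.169 W.
P_in = P_out/η = 57.169/0.901 = 63.451 W.
I_in = P_in/V_in = 63.451/220 = 0.288 A.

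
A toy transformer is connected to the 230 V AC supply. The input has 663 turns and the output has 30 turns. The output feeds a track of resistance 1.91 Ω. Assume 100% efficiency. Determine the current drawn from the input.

I_in ≈ 0.247 A

V_out = V_in × N_out/N_in = 230 × 30/663 = 10.407 V.
I_out = V_out/R = 10.407/1.91 = 5.4488 A.
For an ideal transformer I_in N_in = I_out N_out, so I_in = 5.4488 × 30/663 = 0.247 A.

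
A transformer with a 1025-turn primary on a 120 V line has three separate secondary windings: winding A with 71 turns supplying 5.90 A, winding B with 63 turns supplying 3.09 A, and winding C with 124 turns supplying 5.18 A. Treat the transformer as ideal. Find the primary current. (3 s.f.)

I_p ≈ 1.23 A

V_A = 120 × 71/1025 = 8.3122 V; V_B = 120 × 63/1025 = 7.3756 V; V_C = 120 × 124/1025 = 14.517 V.
P_out = V_A I_A + V_B I_B + V_C I_C = 8.3122×5.90 + 7.3756×3.09 + 14.517×5.18 = 49.042 + 22.791 + 75.198 = 147.03 W.
Ideal ⇒ P_in = P_out, so I_p = P_out/V_p = 147.03/120 = 1.23 A.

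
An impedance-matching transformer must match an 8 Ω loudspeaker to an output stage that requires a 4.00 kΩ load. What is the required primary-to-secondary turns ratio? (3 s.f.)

N_p/N_s ≈ 22.4

Z_p/Z_s = (N_p/N_s)², so N_p/N_s = √(4000/8) = √500 = 22.4.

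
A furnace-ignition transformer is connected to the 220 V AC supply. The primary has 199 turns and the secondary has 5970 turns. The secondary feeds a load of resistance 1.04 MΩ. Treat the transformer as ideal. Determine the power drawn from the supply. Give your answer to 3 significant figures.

V_s = V_p × N_s/N_p = 220 × 5970/199 = 6600.0 V.
I_s = V_s/R = 6600.0/(1.04×10^6) = 0.0063462 A.
I_p = I_s × N_s/N_p = 0.0063462 × 5970/199 = 0.19038 A.
P = V_p I_p = 220 × 0.19038 = 41.9 W.

P ≈ 41.9 W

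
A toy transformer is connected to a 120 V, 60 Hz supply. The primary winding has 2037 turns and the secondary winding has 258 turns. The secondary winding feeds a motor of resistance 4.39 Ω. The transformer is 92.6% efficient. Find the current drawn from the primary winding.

I_p ≈ 0.474 A

V_s = 120 × 258/2037 = 15.199 V.
I_s = V_s/R = 15.199/4.39 = 3.4621 A.
P_out = V_s I_s = 15.199 × 3.4621 = 52.621 W.
P_in = P_out/η = 52.621/0.926 = 56.826 W.
I_p = P_in/V_p = 56.826/120 = 0.474 A.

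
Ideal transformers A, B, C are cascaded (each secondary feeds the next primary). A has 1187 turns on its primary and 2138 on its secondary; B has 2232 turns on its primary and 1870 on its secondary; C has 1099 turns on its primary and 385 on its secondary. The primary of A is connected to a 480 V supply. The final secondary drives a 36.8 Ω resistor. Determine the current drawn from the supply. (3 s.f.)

Secondary of A: V = 480.00 × 2138/1187 = 864.57 V.
Secondary of B: V = 864.57 × 1870/2232 = 724.35 V.
Secondary of C: V = 724.35 × 385/1099 = 253.75 V.
I_load = 253.75/36.8 = 6.8954 A, so P_out = 253.75 × 6.8954 = 1749.7 W.
All ideal ⇒ P_in = P_out, so I_supply = 1749.7/480 = 3.65 A.

I_supply ≈ 3.65 A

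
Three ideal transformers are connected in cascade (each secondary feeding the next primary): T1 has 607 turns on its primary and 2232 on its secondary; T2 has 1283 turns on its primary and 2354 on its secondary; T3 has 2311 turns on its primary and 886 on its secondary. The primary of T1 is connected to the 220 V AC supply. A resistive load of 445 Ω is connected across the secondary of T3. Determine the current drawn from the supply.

I_supply ≈ 3.31 A

After T1: V = 220.00 × 2232/607 = 808.96 V.
After T2: V = 808.96 × 2354/1283 = 1484.3 V.
After T3: V = 1484.3 × 886/2311 = 569.04 V.
I_load = 569.04/445 = 1.2787 A, so P_out = 569.04 × 1.2787 = 727.65 W.
All ideal ⇒ P_in = P_out, so I_supply = 727.65/220 = 3.31 A.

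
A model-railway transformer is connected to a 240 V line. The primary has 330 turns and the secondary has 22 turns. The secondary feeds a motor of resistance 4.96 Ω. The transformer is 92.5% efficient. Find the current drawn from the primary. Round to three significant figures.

I_p ≈ 0.232 A

V_s = 240 × 22/330 = 16.000 V.
I_s = V_s/R = 16.000/4.96 = 3.2258 A.
P_out = V_s I_s = 16.000 × 3.2258 = 51.613 W.
P_in = P_out/η = 51.613/0.925 = 55.798 W.
I_p = P_in/V_p = 55.798/240 = 0.232 A.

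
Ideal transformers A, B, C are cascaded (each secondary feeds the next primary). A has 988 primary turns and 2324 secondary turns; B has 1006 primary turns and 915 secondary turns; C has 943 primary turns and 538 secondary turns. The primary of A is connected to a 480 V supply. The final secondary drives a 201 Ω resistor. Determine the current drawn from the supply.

I_supply ≈ 3.56 A

Secondary of A: V = 480.00 × 2324/988 = 1129.1 V.
Secondary of B: V = 1129.1 × 915/1006 = 1026.9 V.
Secondary of C: V = 1026.9 × 538/943 = 585.89 V.
I_load = 585.89/201 = 2.9149 A, so P_out = 585.89 × 2.9149 = 1707.8 W.
All ideal ⇒ P_in = P_out, so I_supply = 1707.8/480 = 3.56 A.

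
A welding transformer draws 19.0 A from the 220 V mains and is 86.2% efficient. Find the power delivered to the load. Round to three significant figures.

P_out ≈ 3600 W

P_in = V_in I_in = 220 × 19.0 = 4180.0 W.
P_out = η P_in = 0.862 × 4180.0 = 3600 W.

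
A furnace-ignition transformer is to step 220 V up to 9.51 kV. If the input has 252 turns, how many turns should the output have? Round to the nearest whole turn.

N_out = 10893 turns

N_out/N_in = V_out/V_in, so N_out = 252 × 9510/220 = 10893.3 ≈ 10893 turns.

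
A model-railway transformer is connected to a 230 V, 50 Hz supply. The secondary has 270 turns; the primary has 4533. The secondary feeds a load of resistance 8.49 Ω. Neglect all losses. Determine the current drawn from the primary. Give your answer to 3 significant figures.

I_p ≈ 0.0961 A

V_s = V_p × N_s/N_p = 230 × 270/4533 = 13.700 V.
I_s = V_s/R = 13.700/8.49 = 1.6136 A.
For an ideal transformer I_p N_p = I_s N_s, so I_p = 1.6136 × 270/4533 = 0.0961 A.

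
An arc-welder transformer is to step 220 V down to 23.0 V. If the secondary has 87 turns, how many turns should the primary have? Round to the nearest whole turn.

N_p/N_s = V_p/V_s, so N_p = 87 × 220/23.0 = 832.2 ≈ 832 turns.

N_p = 832 turns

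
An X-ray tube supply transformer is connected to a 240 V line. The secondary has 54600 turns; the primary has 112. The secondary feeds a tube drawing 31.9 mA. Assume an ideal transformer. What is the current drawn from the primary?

For an ideal transformer I_p N_p = I_s N_s, so I_p = 0.0319 × 54600/112 = 15.6 A.

I_p ≈ 15.6 A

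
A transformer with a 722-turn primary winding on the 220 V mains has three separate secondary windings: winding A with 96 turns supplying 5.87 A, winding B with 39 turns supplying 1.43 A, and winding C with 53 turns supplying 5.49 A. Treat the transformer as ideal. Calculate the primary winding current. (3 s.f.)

I_p ≈ 1.26 A

V_A = 220 × 96/722 = 29.252 V; V_B = 220 × 39/722 = 11.884 V; V_C = 220 × 53/722 = 16.150 V.
P_out = V_A I_A + V_B I_B + V_C I_C = 29.252×5.87 + 11.884×1.43 + 16.150×5.49 = 171.71 + 16.994 + 88.661 = 277.36 W.
Ideal ⇒ P_in = P_out, so I_p = P_out/V_p = 277.36/220 = 1.26 A.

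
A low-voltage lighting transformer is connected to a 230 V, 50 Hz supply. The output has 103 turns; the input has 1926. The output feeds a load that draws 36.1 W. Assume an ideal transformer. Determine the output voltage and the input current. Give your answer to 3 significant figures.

V_out = V_in × N_out/N_in = 230 × 103/1926 = 12.300 V.
I_out = P/V_out = 36.1/12.300 = 2.9349 A.
I_in = I_out × N_out/N_in = 2.9349 × 103/1926 = 0.157 A.

V_out ≈ 12.3 V, I_in ≈ 0.157 A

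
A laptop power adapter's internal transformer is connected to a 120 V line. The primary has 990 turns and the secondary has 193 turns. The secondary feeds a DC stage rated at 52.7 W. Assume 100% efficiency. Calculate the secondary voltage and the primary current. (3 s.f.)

V_s ≈ 23.4 V, I_p ≈ 0.439 A

V_s = V_p × N_s/N_p = 120 × 193/990 = 23.394 V.
I_s = P/V_s = 52.7/23.394 = 2.2527 A.
I_p = I_s × N_s/N_p = 2.2527 × 193/990 = 0.439 A.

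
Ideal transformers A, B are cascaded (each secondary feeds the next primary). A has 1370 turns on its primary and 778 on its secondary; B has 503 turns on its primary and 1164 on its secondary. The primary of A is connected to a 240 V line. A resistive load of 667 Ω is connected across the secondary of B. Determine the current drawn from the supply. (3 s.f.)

I_supply ≈ 0.621 A

After A: V = 240.00 × 778/1370 = 136.29 V.
After B: V = 136.29 × 1164/503 = 315.40 V.
I_load = 315.40/667 = 0.47286 A, so P_out = 315.40 × 0.47286 = 149.14 W.
All ideal ⇒ P_in = P_out, so I_supply = 149.14/240 = 0.621 A.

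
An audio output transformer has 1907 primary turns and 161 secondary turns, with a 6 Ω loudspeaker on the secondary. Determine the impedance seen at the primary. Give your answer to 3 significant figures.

Z_p ≈ 842 Ω

Z_p = (N_p/N_s)² × Z_s = (1907/161)² × 6 = 842 Ω.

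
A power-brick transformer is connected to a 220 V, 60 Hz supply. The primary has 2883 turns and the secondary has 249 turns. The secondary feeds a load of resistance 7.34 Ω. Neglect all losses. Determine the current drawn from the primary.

V_s = V_p × N_s/N_p = 220 × 249/2883 = 19.001 V.
I_s = V_s/R = 19.001/7.34 = 2.5887 A.
For an ideal transformer I_p N_p = I_s N_s, so I_p = 2.5887 × 249/2883 = 0.224 A.

I_p ≈ 0.224 A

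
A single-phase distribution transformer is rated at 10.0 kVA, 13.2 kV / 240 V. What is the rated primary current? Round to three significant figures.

I_p ≈ 0.758 A

I_p = S/V_p = 10000/13200 = 0.758 A.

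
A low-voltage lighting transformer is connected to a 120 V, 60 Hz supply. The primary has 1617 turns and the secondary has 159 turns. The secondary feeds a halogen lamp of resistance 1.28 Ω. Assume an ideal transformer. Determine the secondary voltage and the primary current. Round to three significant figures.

V_s = V_p × N_s/N_p = 120 × 159/1617 = 11.800 V.
I_s = V_s/R = 11.800/1.28 = 9.2185 A.
I_p = I_s × N_s/N_p = 9.2185 × 159/1617 = 0.906 A.

V_s ≈ 11.8 V, I_p ≈ 0.906 A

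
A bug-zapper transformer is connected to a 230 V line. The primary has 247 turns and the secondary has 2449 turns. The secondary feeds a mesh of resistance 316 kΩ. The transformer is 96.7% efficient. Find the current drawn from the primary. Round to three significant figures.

V_s = 230 × 2449/247 = 2280.4 V.
I_s = V_s/R = 2280.4/316000 = 0.0072166 A.
P_out = V_s I_s = 2280.4 × 0.0072166 = 16.457 W.
P_in = P_out/η = 16.457/0.967 = 17.019 W.
I_p = P_in/V_p = 17.019/230 = 0.0740 A.

I_p ≈ 0.0740 A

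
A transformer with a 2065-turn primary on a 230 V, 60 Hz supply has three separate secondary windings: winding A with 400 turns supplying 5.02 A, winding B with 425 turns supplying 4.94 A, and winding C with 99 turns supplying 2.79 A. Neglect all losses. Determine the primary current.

V_A = 230 × 400/2065 = 44.552 V; V_B = 230 × 425/2065 = 47.337 V; V_C = 230 × 99/2065 = 11.027 V.
P_out = V_A I_A + V_B I_B + V_C I_C = 44.552×5.02 + 47.337×4.94 + 11.027×2.79 = 223.65 + 233.84 + 30.764 = 488.26 W.
Ideal ⇒ P_in = P_out, so I_p = P_out/V_p = 488.26/230 = 2.12 A.

I_p ≈ 2.12 A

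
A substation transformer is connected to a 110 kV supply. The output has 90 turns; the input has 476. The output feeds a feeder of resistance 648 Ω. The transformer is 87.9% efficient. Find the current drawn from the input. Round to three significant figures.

I_in ≈ 6.90 A

V_out = 110000 × 90/476 = 20798 V.
I_out = V_out/R = 20798/648 = 32.096 A.
P_out = V_out I_out = 20798 × 32.096 = 667550 W.
P_in = P_out/η = 667550/0.879 = 759440 W.
I_in = P_in/V_in = 759440/110000 = 6.90 A.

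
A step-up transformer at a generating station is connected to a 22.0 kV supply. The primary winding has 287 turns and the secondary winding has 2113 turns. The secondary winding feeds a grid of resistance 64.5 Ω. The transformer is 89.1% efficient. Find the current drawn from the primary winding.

V_s = 22000 × 2113/287 = 161970 V.
I_s = V_s/R = 161970/64.5 = 2511.2 A.
P_out = V_s I_s = 161970 × 2511.2 = 4.0674×10^8 W.
P_in = P_out/η = 4.0674×10^8/0.891 = 4.5650×10^8 W.
I_p = P_in/V_p = 4.5650×10^8/22000 = 20800 A.

I_p ≈ 20800 A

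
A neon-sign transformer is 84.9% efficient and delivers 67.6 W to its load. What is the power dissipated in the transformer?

P_loss ≈ 12.0 W

P_in = P_out/η = 67.6/0.849 = 79.6231 W.
P_loss = P_in − P_out = 79.6231 − 67.6 = 12.0 W.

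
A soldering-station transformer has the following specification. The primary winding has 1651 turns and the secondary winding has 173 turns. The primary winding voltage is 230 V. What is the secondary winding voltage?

V_s/V_p = N_s/N_p, so V_s = 230 × 173/1651 = 24.1 V.

V_s ≈ 24.1 V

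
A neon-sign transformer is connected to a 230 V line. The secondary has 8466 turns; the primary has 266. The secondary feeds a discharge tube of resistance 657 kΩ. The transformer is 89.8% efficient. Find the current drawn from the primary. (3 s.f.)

I_p ≈ 0.395 A

V_s = 230 × 8466/266 = 7320.2 V.
I_s = V_s/R = 7320.2/657000 = 0.011142 A.
P_out = V_s I_s = 7320.2 × 0.011142 = 81.561 W.
P_in = P_out/η = 81.561/0.898 = 90.825 W.
I_p = P_in/V_p = 90.825/230 = 0.395 A.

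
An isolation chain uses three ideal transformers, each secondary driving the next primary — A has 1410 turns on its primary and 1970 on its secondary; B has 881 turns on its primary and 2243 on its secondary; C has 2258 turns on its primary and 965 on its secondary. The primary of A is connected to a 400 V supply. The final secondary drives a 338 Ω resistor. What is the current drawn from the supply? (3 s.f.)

I_supply ≈ 2.73 A

After A: V = 400.00 × 1970/1410 = 558.87 V.
After B: V = 558.87 × 2243/881 = 1422.9 V.
After C: V = 1422.9 × 965/2258 = 608.08 V.
I_load = 608.08/338 = 1.7991 A, so P_out = 608.08 × 1.7991 = 1094.0 W.
All ideal ⇒ P_in = P_out, so I_supply = 1094.0/400 = 2.73 A.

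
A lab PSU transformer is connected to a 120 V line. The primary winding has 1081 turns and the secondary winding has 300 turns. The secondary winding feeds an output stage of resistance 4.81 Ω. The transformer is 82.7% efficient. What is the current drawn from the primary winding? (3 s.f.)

V_s = 120 × 300/1081 = 33.302 V.
I_s = V_s/R = 33.302/4.81 = 6.9236 A.
P_out = V_s I_s = 33.302 × 6.9236 = 230.57 W.
P_in = P_out/η = 230.57/0.827 = 278.81 W.
I_p = P_in/V_p = 278.81/120 = 2.32 A.

I_p ≈ 2.32 A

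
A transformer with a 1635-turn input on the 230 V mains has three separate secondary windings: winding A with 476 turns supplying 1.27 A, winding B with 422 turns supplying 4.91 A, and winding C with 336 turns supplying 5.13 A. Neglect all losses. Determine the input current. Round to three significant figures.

I_in ≈ 2.69 A

V_A = 230 × 476/1635 = 66.960 V; V_B = 230 × 422/1635 = 59.364 V; V_C = 230 × 336/1635 = 47.266 V.
P_out = V_A I_A + V_B I_B + V_C I_C = 66.960×1.27 + 59.364×4.91 + 47.266×5.13 = 85.040 + 291.48 + 242.47 = 618.99 W.
Ideal ⇒ P_in = P_out, so I_in = P_out/V_in = 618.99/230 = 2.69 A.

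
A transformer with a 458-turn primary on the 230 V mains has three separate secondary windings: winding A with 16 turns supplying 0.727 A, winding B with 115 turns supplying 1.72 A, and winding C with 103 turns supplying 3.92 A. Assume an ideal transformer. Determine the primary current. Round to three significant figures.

V_A = 230 × 16/458 = 8.0349 V; V_B = 230 × 115/458 = 57.751 V; V_C = 230 × 103/458 = 51.725 V.
P_out = V_A I_A + V_B I_B + V_C I_C = 8.0349×0.727 + 57.751×1.72 + 51.725×3.92 = 5.8414 + 99.332 + 202.76 = 307.93 W.
Ideal ⇒ P_in = P_out, so I_p = P_out/V_p = 307.93/230 = 1.34 A.

I_p ≈ 1.34 A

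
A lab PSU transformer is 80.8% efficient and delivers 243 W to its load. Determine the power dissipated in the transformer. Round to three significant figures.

P_in = P_out/η = 243/0.808 = 300.743 W.
P_loss = P_in − P_out = 300.743 − 243 = 57.7 W.

P_loss ≈ 57.7 W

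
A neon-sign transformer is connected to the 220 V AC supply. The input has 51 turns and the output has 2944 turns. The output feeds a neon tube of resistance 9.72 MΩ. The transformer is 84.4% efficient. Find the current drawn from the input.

I_in ≈ 0.0894 A

V_out = 220 × 2944/51 = 12700 V.
I_out = V_out/R = 12700/(9.72×10^6) = 0.0013065 A.
P_out = V_out I_out = 12700 × 0.0013065 = 16.593 W.
P_in = P_out/η = 16.593/0.844 = 19.659 W.
I_in = P_in/V_in = 19.659/220 = 0.0894 A.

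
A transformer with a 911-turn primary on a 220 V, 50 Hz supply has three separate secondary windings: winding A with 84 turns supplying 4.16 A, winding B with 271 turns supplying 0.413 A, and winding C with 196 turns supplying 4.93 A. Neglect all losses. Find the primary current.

I_p ≈ 1.57 A

V_A = 220 × 84/911 = 20.285 V; V_B = 220 × 271/911 = 65.445 V; V_C = 220 × 196/911 = 47.333 V.
P_out = V_A I_A + V_B I_B + V_C I_C = 20.285×4.16 + 65.445×0.413 + 47.333×4.93 = 84.387 + 27.029 + 233.35 = 344.77 W.
Ideal ⇒ P_in = P_out, so I_p = P_out/V_p = 344.77/220 = 1.57 A.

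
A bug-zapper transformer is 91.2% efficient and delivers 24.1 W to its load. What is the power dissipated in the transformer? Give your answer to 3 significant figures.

P_in = P_out/η = 24.1/0.912 = 26.4254 W.
P_loss = P_in − P_out = 26.4254 − 24.1 = 2.33 W.

P_loss ≈ 2.33 W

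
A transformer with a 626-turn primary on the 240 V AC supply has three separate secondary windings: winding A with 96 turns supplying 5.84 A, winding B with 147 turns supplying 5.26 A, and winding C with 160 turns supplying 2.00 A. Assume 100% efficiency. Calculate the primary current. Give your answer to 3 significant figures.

I_p ≈ 2.64 A

V_A = 240 × 96/626 = 36.805 V; V_B = 240 × 147/626 = 56.358 V; V_C = 240 × 160/626 = 61.342 V.
P_out = V_A I_A + V_B I_B + V_C I_C = 36.805×5.84 + 56.358×5.26 + 61.342×2.00 = 214.94 + 296.44 + 122.68 = 634.07 W.
Ideal ⇒ P_in = P_out, so I_p = P_out/V_p = 634.07/240 = 2.64 A.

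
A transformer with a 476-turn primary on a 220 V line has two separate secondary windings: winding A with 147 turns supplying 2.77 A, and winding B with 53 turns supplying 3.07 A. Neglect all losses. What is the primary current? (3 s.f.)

I_p ≈ 1.20 A

V_A = 220 × 147/476 = 67.941 V; V_B = 220 × 53/476 = 24.496 V.
P_out = V_A I_A + V_B I_B = 67.941×2.77 + 24.496×3.07 = 188.20 + 75.202 = 263.40 W.
Ideal ⇒ P_in = P_out, so I_p = P_out/V_p = 263.40/220 = 1.20 A.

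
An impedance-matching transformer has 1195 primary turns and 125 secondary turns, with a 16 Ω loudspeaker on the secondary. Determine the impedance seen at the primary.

Z_p ≈ 1460 Ω

Z_p = (N_p/N_s)² × Z_s = (1195/125)² × 16 = 1460 Ω.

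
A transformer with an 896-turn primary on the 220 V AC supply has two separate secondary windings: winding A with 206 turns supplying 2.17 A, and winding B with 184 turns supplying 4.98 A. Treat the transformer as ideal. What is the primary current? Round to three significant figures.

V_A = 220 × 206/896 = 50.580 V; V_B = 220 × 184/896 = 45.179 V.
P_out = V_A I_A + V_B I_B = 50.580×2.17 + 45.179×4.98 = 109.76 + 224.99 = 334.75 W.
Ideal ⇒ P_in = P_out, so I_p = P_out/V_p = 334.75/220 = 1.52 A.

I_p ≈ 1.52 A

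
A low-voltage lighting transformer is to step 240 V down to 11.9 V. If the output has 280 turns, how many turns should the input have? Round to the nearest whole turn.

N_in/N_out = V_in/V_out, so N_in = 280 × 240/11.9 = 5647.1 ≈ 5647 turns.

N_in = 5647 turns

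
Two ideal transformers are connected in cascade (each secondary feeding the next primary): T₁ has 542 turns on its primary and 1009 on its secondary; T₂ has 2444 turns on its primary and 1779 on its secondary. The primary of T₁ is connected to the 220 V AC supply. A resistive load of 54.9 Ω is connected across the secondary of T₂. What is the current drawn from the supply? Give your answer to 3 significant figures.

I_supply ≈ 7.36 A

Secondary of T₁: V = 220.00 × 1009/542 = 409.56 V.
Secondary of T₂: V = 409.56 × 1779/2444 = 298.12 V.
I_load = 298.12/54.9 = 5.4302 A, so P_out = 298.12 × 5.4302 = 1618.8 W.
All ideal ⇒ P_in = P_out, so I_supply = 1618.8/220 = 7.36 A.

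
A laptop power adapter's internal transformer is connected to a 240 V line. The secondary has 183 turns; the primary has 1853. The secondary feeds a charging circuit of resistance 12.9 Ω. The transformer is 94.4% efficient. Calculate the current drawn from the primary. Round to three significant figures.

V_s = 240 × 183/1853 = 23.702 V.
I_s = V_s/R = 23.702/12.9 = 1.8374 A.
P_out = V_s I_s = 23.702 × 1.8374 = 43.550 W.
P_in = P_out/η = 43.550/0.944 = 46.133 W.
I_p = P_in/V_p = 46.133/240 = 0.192 A.

I_p ≈ 0.192 A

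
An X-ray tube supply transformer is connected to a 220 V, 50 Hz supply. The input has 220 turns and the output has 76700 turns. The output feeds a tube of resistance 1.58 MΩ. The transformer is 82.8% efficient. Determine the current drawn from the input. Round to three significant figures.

I_in ≈ 20.4 A

V_out = 220 × 76700/220 = 76700 V.
I_out = V_out/R = 76700/(1.58×10^6) = 0.048544 A.
P_out = V_out I_out = 76700 × 0.048544 = 3723.3 W.
P_in = P_out/η = 3723.3/0.828 = 4496.8 W.
I_in = P_in/V_in = 4496.8/220 = 20.4 A.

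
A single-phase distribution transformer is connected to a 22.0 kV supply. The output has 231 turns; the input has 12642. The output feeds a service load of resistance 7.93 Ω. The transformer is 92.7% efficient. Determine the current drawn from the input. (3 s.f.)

V_out = 22000 × 231/12642 = 401.99 V.
I_out = V_out/R = 401.99/7.93 = 50.693 A.
P_out = V_out I_out = 401.99 × 50.693 = 20378 W.
P_in = P_out/η = 20378/0.927 = 21983 W.
I_in = P_in/V_in = 21983/22000 = 0.999 A.

I_in ≈ 0.999 A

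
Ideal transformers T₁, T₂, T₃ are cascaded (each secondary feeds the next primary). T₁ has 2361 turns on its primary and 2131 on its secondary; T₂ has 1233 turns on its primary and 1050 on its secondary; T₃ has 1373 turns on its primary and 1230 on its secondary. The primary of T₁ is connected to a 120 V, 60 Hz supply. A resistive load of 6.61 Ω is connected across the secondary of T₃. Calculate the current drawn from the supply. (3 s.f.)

I_supply ≈ 8.61 A

Secondary of T₁: V = 120.00 × 2131/2361 = 108.31 V.
Secondary of T₂: V = 108.31 × 1050/1233 = 92.235 V.
Secondary of T₃: V = 92.235 × 1230/1373 = 82.628 V.
I_load = 82.628/6.61 = 12.501 A, so P_out = 82.628 × 12.501 = 1032.9 W.
All ideal ⇒ P_in = P_out, so I_supply = 1032.9/120 = 8.61 A.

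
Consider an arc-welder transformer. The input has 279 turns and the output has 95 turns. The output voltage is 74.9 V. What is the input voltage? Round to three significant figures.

V_in/V_out = N_in/N_out, so V_in = 74.9 × 279/95 = 220 V.

V_in ≈ 220 V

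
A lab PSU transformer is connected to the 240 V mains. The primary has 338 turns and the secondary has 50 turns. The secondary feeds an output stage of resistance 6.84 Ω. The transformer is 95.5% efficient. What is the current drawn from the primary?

I_p ≈ 0.804 A

V_s = 240 × 50/338 = 35.503 V.
I_s = V_s/R = 35.503/6.84 = 5.1905 A.
P_out = V_s I_s = 35.503 × 5.1905 = 184.28 W.
P_in = P_out/η = 184.28/0.955 = 192.96 W.
I_p = P_in/V_p = 192.96/240 = 0.804 A.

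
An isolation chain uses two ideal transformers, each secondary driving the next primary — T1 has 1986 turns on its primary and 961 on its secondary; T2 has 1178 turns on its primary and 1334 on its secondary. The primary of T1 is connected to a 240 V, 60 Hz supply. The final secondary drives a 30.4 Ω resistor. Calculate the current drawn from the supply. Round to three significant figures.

After T1: V = 240.00 × 961/1986 = 116.13 V.
After T2: V = 116.13 × 1334/1178 = 131.51 V.
I_load = 131.51/30.4 = 4.3261 A, so P_out = 131.51 × 4.3261 = 568.93 W.
All ideal ⇒ P_in = P_out, so I_supply = 568.93/240 = 2.37 A.

I_supply ≈ 2.37 A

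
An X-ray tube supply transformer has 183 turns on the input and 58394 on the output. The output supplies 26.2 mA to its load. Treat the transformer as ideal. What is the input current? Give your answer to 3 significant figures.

For an ideal transformer I_in/I_out = N_out/N_in, so I_in = 0.0262 × 58394/183 = 8.36 A.

I_in ≈ 8.36 A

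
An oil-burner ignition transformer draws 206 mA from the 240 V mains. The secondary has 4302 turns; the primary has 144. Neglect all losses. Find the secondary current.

I_s ≈ 0.00690 A

I_s/I_p = N_p/N_s, so I_s = 0.206 × 144/4302 = 0.00690 A.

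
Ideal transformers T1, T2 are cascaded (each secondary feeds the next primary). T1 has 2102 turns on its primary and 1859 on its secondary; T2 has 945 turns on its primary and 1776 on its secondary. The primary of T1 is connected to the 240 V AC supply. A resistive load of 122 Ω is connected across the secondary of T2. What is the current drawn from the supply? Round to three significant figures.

I_supply ≈ 5.43 A

Secondary of T1: V = 240.00 × 1859/2102 = 212.25 V.
Secondary of T2: V = 212.25 × 1776/945 = 398.90 V.
I_load = 398.90/122 = 3.2697 A, so P_out = 398.90 × 3.2697 = 1304.3 W.
All ideal ⇒ P_in = P_out, so I_supply = 1304.3/240 = 5.43 A.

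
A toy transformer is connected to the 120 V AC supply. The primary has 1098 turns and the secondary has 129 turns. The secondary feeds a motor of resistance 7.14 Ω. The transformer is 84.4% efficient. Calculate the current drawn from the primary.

V_s = 120 × 129/1098 = 14.098 V.
I_s = V_s/R = 14.098/7.14 = 1.9746 A.
P_out = V_s I_s = 14.098 × 1.9746 = 27.838 W.
P_in = P_out/η = 27.838/0.844 = 32.983 W.
I_p = P_in/V_p = 32.983/120 = 0.275 A.

I_p ≈ 0.275 A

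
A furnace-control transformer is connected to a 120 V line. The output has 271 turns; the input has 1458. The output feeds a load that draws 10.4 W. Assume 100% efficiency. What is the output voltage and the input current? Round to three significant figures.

V_out ≈ 22.3 V, I_in ≈ 0.0867 A

V_out = V_in × N_out/N_in = 120 × 271/1458 = 22.305 V.
I_out = P/V_out = 10.4/22.305 = 0.46627 A.
I_in = I_out × N_out/N_in = 0.46627 × 271/1458 = 0.0867 A.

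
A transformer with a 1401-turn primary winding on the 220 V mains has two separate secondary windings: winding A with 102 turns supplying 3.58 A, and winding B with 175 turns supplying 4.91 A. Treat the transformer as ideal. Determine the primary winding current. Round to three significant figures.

V_A = 220 × 102/1401 = 16.017 V; V_B = 220 × 175/1401 = 27.480 V.
P_out = V_A I_A + V_B I_B = 16.017×3.58 + 27.480×4.91 = 57.341 + 134.93 = 192.27 W.
Ideal ⇒ P_in = P_out, so I_p = P_out/V_p = 192.27/220 = 0.874 A.

I_p ≈ 0.874 A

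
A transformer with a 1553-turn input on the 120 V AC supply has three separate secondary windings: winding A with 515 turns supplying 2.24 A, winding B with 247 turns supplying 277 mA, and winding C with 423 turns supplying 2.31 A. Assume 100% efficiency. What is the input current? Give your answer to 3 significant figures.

V_A = 120 × 515/1553 = 39.794 V; V_B = 120 × 247/1553 = 19.086 V; V_C = 120 × 423/1553 = 32.685 V.
P_out = V_A I_A + V_B I_B + V_C I_C = 39.794×2.24 + 19.086×0.277 + 32.685×2.31 = 89.138 + 5.2867 + 75.503 = 169.93 W.
Ideal ⇒ P_in = P_out, so I_in = P_out/V_in = 169.93/120 = 1.42 A.

I_in ≈ 1.42 A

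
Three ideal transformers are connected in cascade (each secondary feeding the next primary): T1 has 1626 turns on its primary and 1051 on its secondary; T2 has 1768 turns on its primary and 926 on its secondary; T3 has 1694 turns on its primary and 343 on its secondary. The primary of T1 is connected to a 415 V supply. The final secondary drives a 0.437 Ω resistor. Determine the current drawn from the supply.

I_supply ≈ 4.46 A

After T1: V = 415.00 × 1051/1626 = 268.24 V.
After T2: V = 268.24 × 926/1768 = 140.49 V.
After T3: V = 140.49 × 343/1694 = 28.447 V.
I_load = 28.447/0.437 = 65.097 A, so P_out = 28.447 × 65.097 = 1851.8 W.
All ideal ⇒ P_in = P_out, so I_supply = 1851.8/415 = 4.46 A.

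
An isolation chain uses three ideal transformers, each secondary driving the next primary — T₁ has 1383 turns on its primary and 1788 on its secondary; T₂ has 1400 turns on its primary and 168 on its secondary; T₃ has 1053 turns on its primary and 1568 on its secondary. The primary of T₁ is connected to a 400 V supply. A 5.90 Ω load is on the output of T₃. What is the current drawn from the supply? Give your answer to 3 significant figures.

I_supply ≈ 3.62 A

After T₁: V = 400.00 × 1788/1383 = 517.14 V.
After T₂: V = 517.14 × 168/1400 = 62.056 V.
After T₃: V = 62.056 × 1568/1053 = 92.407 V.
I_load = 92.407/5.90 = 15.662 A, so P_out = 92.407 × 15.662 = 1447.3 W.
All ideal ⇒ P_in = P_out, so I_supply = 1447.3/400 = 3.62 A.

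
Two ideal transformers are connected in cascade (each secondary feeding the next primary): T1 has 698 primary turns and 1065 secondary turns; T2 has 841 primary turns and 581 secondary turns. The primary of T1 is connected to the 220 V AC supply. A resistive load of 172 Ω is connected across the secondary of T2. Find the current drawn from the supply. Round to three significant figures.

I_supply ≈ 1.42 A

After T1: V = 220.00 × 1065/698 = 335.67 V.
After T2: V = 335.67 × 581/841 = 231.90 V.
I_load = 231.90/172 = 1.3482 A, so P_out = 231.90 × 1.3482 = 312.66 W.
All ideal ⇒ P_in = P_out, so I_supply = 312.66/220 = 1.42 A.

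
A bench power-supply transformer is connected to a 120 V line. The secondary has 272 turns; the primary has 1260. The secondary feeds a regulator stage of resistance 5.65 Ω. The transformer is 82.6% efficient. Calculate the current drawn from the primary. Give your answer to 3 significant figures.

V_s = 120 × 272/1260 = 25.905 V.
I_s = V_s/R = 25.905/5.65 = 4.5849 A.
P_out = V_s I_s = 25.905 × 4.5849 = 118.77 W.
P_in = P_out/η = 118.77/0.826 = 143.79 W.
I_p = P_in/V_p = 143.79/120 = 1.20 A.

I_p ≈ 1.20 A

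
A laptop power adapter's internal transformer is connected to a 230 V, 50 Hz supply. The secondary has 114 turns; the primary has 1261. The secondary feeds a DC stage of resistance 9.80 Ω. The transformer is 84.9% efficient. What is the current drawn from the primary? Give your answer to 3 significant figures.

I_p ≈ 0.226 A

V_s = 230 × 114/1261 = 20.793 V.
I_s = V_s/R = 20.793/9.80 = 2.1217 A.
P_out = V_s I_s = 20.793 × 2.1217 = 44.117 W.
P_in = P_out/η = 44.117/0.849 = 51.964 W.
I_p = P_in/V_p = 51.964/230 = 0.226 A.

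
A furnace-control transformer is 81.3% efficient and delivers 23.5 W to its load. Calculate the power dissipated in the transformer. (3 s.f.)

P_loss ≈ 5.41 W

P_in = P_out/η = 23.5/0.813 = 28.9053 W.
P_loss = P_in − P_out = 28.9053 − 23.5 = 5.41 W.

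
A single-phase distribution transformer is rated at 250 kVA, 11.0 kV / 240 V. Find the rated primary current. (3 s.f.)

I_p = S/V_p = 250000/11000 = 22.7 A.

I_p ≈ 22.7 A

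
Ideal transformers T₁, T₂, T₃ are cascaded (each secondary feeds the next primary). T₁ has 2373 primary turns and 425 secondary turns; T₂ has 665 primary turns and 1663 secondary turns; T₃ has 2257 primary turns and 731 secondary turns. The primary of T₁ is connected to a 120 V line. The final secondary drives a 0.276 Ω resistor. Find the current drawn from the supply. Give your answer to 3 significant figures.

After T₁: V = 120.00 × 425/2373 = 21.492 V.
After T₂: V = 21.492 × 1663/665 = 53.746 V.
After T₃: V = 53.746 × 731/2257 = 17.407 V.
I_load = 17.407/0.276 = 63.070 A, so P_out = 17.407 × 63.070 = 1097.9 W.
All ideal ⇒ P_in = P_out, so I_supply = 1097.9/120 = 9.15 A.

I_supply ≈ 9.15 A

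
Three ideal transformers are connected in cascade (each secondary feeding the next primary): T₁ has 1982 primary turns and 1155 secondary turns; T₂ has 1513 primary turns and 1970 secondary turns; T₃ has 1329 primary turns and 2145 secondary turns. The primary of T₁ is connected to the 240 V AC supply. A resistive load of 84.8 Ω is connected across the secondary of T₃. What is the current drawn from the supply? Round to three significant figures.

After T₁: V = 240.00 × 1155/1982 = 139.86 V.
After T₂: V = 139.86 × 1970/1513 = 182.10 V.
After T₃: V = 182.10 × 2145/1329 = 293.91 V.
I_load = 293.91/84.8 = 3.4660 A, so P_out = 293.91 × 3.4660 = 1018.7 W.
All ideal ⇒ P_in = P_out, so I_supply = 1018.7/240 = 4.24 A.

I_supply ≈ 4.24 A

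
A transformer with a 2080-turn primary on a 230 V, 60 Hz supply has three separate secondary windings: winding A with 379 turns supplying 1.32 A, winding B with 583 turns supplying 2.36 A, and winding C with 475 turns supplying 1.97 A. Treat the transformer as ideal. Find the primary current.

V_A = 230 × 379/2080 = 41.909 V; V_B = 230 × 583/2080 = 64.466 V; V_C = 230 × 475/2080 = 52.524 V.
P_out = V_A I_A + V_B I_B + V_C I_C = 41.909×1.32 + 64.466×2.36 + 52.524×1.97 = 55.319 + 152.14 + 103.47 = 310.93 W.
Ideal ⇒ P_in = P_out, so I_p = P_out/V_p = 310.93/230 = 1.35 A.

I_p ≈ 1.35 A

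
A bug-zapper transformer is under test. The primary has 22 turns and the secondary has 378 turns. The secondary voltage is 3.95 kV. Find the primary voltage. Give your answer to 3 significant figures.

V_p/V_s = N_p/N_s, so V_p = 3950 × 22/378 = 230 V.

V_p ≈ 230 V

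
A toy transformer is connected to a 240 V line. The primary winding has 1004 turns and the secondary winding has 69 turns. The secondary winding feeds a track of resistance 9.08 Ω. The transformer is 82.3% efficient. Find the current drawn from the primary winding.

V_s = 240 × 69/1004 = 16.494 V.
I_s = V_s/R = 16.494/9.08 = 1.8165 A.
P_out = V_s I_s = 16.494 × 1.8165 = 29.962 W.
P_in = P_out/η = 29.962/0.823 = 36.406 W.
I_p = P_in/V_p = 36.406/240 = 0.152 A.

I_p ≈ 0.152 A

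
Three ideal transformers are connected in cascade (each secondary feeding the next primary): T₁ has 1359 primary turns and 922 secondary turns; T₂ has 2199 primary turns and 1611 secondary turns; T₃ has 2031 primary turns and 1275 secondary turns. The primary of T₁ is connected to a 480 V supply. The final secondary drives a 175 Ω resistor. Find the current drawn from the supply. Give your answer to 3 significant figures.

Secondary of T₁: V = 480.00 × 922/1359 = 325.65 V.
Secondary of T₂: V = 325.65 × 1611/2199 = 238.57 V.
Secondary of T₃: V = 238.57 × 1275/2031 = 149.77 V.
I_load = 149.77/175 = 0.85583 A, so P_out = 149.77 × 0.85583 = 128.18 W.
All ideal ⇒ P_in = P_out, so I_supply = 128.18/480 = 0.267 A.

I_supply ≈ 0.267 A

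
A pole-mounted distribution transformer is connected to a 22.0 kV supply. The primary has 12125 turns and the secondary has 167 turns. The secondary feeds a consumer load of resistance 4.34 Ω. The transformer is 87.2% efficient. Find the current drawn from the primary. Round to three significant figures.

I_p ≈ 1.10 A

V_s = 22000 × 167/12125 = 303.01 V.
I_s = V_s/R = 303.01/4.34 = 69.818 A.
P_out = V_s I_s = 303.01 × 69.818 = 21156 W.
P_in = P_out/η = 21156/0.872 = 24261 W.
I_p = P_in/V_p = 24261/22000 = 1.10 A.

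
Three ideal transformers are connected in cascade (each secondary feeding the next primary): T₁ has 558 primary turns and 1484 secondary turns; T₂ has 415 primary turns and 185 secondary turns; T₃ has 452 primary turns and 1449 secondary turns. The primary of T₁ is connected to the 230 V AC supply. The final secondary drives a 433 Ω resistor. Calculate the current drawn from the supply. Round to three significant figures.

After T₁: V = 230.00 × 1484/558 = 611.68 V.
After T₂: V = 611.68 × 185/415 = 272.68 V.
After T₃: V = 272.68 × 1449/452 = 874.14 V.
I_load = 874.14/433 = 2.0188 A, so P_out = 874.14 × 2.0188 = 1764.7 W.
All ideal ⇒ P_in = P_out, so I_supply = 1764.7/230 = 7.67 A.

I_supply ≈ 7.67 A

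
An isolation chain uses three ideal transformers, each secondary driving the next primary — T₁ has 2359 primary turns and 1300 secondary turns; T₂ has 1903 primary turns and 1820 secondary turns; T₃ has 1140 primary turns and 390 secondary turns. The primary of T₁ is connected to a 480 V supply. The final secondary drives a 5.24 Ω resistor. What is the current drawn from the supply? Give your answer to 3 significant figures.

I_supply ≈ 2.98 A

After T₁: V = 480.00 × 1300/2359 = 264.52 V.
After T₂: V = 264.52 × 1820/1903 = 252.98 V.
After T₃: V = 252.98 × 390/1140 = 86.546 V.
I_load = 86.546/5.24 = 16.516 A, so P_out = 86.546 × 16.516 = 1429.4 W.
All ideal ⇒ P_in = P_out, so I_supply = 1429.4/480 = 2.98 A.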